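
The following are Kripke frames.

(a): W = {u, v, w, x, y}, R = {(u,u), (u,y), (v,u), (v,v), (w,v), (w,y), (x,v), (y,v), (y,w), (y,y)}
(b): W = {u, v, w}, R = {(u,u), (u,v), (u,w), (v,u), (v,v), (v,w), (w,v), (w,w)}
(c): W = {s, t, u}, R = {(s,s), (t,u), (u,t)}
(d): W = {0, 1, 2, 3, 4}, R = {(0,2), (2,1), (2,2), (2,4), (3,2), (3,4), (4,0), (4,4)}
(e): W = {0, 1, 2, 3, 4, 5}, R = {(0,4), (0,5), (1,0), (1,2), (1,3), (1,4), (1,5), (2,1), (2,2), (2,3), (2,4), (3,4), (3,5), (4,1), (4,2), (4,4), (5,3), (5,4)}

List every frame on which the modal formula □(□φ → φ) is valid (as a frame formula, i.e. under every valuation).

Frame correspondent (Sahlqvist): ∀x ∀y (Rxy → Ryy) — i.e. shift-reflexivity.
(a): fails — Ryw but not Rww.
(b): holds.
(c): fails — Rut but not Rtt.
(d): fails — R40 but not R00.
(e): fails — R10 but not R00.
Valid on: (b).

(b)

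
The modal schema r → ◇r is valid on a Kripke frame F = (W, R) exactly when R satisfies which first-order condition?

Reflexivity

This schema is equivalent to the T axiom □r → r.
It corresponds to reflexivity: ∀x Rxx.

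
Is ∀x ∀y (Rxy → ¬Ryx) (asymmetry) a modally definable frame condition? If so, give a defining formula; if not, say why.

Modal frame validity is preserved under surjective bounded morphisms.
The 3-cycle (worlds a,b,c with a→b→c→a) is asymmetric. Mapping every world to a single reflexive point • is a surjective bounded morphism, and the reflexive point is not asymmetric (R•• but asymmetry requires ¬R••).
So the class is not modally definable.

Not modally definable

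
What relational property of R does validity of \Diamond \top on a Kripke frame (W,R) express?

seriality

◇⊤ holds at w iff w has a successor, so frame-validity of ◇⊤ is exactly seriality. Equivalently via □φ → ◇φ:
Suppose □φ→◇φ is valid. At any x set V(φ)=W. Then □φ at x, so ◇φ at x, so x has a successor.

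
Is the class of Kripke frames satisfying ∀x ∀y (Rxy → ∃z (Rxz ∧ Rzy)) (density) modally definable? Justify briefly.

Yes, by □□p → □p

The condition is density. A defining modal formula is □□p → □p.
Suppose □□p→□p is valid. Take Rxy and set V(p)={w : xR²w}. Then □□p at x, so □p at x, so p at y, i.e. ∃z(Rxz∧Rzy).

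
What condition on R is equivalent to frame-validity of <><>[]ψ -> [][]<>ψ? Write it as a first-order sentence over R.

forall x forall y forall z ((x R^2 y & x R^2 z) -> exists w (yRw & zRw))

This is a Sahlqvist (Geach-type) schema ◇^2□^1ψ → □^2◇^1ψ.
First-order correspondent: forall x forall y forall z ((x R^2 y & x R^2 z) -> exists w (yRw & zRw)).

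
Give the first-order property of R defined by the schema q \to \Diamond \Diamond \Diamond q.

This is a Sahlqvist (Geach-type) schema ◇^0□^0q → □^0◇^3q.
Minimal-valuation argument: fix x; take any y with xR^0y and any z with xR^0z. Set V(q) to the set of worlds R-reachable from y in exactly 0 steps. Then □^0q holds at y, so the antecedent holds at x; validity forces ◇^3q at z, giving a w with zR^3w and yR^0w.
First-order correspondent: \forall x \exists w (x = w \wedge x R^3 w).

\forall x \exists w (x = w \wedge x R^3 w)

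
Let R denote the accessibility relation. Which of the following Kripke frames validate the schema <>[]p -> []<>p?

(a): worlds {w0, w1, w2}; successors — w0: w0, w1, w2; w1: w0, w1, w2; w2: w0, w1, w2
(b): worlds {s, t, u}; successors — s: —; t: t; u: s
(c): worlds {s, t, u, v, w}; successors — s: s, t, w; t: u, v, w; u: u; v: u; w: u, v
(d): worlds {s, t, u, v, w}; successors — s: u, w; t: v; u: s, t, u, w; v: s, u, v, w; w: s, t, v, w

(a)

The schema corresponds to convergence: forall x forall y forall z (Rxy & Rxz -> exists w (Ryw & Rzw)).
(a): condition met.
(b): fails — Rus and Rus but s and s have no common successor.
(c): fails — Rsw and Rss but w and s have no common successor.
(d): fails — Rut and Ruu but t and u have no common successor.
Valid on: (a).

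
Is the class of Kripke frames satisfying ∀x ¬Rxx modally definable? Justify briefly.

Not definable by any modal formula

If a class were modally definable it would be closed under surjective bounded morphisms (Goldblatt–Thomason).
The 2-cycle (worlds 0,1 with 0→1→0) is irreflexive, and the map sending every world to a single reflexive point • is a surjective bounded morphism (forth: every edge maps to (•,•); back: every world has a successor). So any modal formula valid on the 2-cycle is also valid on the reflexive point, which is not irreflexive.
So the class is not modally definable.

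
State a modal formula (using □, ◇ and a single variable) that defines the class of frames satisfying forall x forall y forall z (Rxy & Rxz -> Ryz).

◇p → □◇p

This is the Euclidean property; the standard corresponding axiom is 5: ◇p → □◇p.
Suppose ◇p→□◇p is valid. Take Rxy, Rxz and set V(p)={y}. Then ◇p at x, so □◇p at x, so ◇p at z, so some w with Rzw has p; w=y, i.e. Rzy. By symmetry of the argument, Ryz.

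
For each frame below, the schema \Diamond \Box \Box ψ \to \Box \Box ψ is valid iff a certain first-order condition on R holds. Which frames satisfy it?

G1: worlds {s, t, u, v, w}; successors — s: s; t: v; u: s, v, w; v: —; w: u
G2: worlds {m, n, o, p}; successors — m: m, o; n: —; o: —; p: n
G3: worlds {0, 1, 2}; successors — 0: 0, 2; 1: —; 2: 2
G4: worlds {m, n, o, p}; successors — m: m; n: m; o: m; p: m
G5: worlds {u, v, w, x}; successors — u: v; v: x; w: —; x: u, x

The schema corresponds to a generalized confluence (Geach) condition: \forall x \forall y \forall z ((xRy \wedge x R^2 z) \to \exists w (y R^2 w \wedge z = w)).
G1: fails — uRs, uR²u but no w* with sR²w* and u=w*.
G2: fails — mRo, mR²m but no w with oR²w and m=w.
G3: fails — 0R2, 0R²0 but no w with 2R²w and 0=w.
G4: ✓.
G5: fails — xRu, xR²u but no t with uR²t and u=t.

G4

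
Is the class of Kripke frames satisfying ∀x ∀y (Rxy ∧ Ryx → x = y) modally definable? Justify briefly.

No — not modally definable

Any modally definable frame class is closed under surjective bounded morphisms.
The 8-cycle (worlds s,t,u,v,w,x,y,z with s→t→u→v→w→x→y→z→s) is antisymmetric. Sending even-indexed worlds to a and odd-indexed worlds to b is a surjective bounded morphism onto the two-world frame with a↔b, which is not antisymmetric.
Hence antisymmetry is not modally definable.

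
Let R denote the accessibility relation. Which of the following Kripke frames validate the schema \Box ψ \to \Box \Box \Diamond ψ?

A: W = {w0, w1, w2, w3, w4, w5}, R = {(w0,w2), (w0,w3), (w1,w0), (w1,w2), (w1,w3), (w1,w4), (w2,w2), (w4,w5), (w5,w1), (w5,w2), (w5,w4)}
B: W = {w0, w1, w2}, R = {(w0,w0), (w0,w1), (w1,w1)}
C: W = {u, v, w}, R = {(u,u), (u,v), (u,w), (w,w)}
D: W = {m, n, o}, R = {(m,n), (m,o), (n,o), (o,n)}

B, D

Frame correspondent (Sahlqvist): \forall x \forall z (x R^2 z \to \exists w (xRw \wedge zRw)) — i.e. a generalized confluence (Geach) condition.
A: fails — w1R²w3 but no w with w1Rw and w3Rw.
B: ✓.
C: fails — uR²v but no t with uRt and vRt.
D: ✓.
Valid on: B, D.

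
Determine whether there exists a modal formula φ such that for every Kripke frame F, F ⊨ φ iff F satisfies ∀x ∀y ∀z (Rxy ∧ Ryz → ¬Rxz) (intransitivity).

Any modally definable frame class is closed under surjective bounded morphisms.
The 3-cycle (worlds s,t,u with s→t→u→s) is intransitive. Mapping every world to a single reflexive point • is a surjective bounded morphism; the reflexive point is not intransitive (R••∧R•• but R••).
So no modal formula (or set of formulas) defines exactly the intransitive frames.

No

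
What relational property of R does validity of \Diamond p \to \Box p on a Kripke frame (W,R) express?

Suppose ◇p→□p is valid. Take Rxy, Rxz and set V(p)={y}. Then ◇p at x, so □p at x, so p at z, i.e. z=y.
Conversely, any frame satisfying \forall x \forall y \forall z (Rxy \wedge Rxz \to y = z) validates the schema.
So the correspondent is partial functionality.

partial functionality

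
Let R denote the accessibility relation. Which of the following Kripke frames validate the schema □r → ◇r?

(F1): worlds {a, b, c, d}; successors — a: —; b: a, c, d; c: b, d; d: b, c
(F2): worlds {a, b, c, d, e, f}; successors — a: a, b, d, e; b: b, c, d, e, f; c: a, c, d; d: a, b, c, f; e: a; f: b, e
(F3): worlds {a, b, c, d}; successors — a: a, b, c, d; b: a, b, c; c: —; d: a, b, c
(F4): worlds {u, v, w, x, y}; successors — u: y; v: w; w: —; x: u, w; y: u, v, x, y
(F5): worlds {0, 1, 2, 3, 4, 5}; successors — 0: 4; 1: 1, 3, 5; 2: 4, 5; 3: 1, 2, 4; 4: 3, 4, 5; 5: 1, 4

(F2), (F5)

Frame correspondent (Sahlqvist): ∀x ∃y Rxy — i.e. seriality.
(F1): fails — world a has no successor.
(F2): ✓.
(F3): fails — world c has no successor.
(F4): fails — world w has no successor.
(F5): ✓.
Valid on: (F2), (F5).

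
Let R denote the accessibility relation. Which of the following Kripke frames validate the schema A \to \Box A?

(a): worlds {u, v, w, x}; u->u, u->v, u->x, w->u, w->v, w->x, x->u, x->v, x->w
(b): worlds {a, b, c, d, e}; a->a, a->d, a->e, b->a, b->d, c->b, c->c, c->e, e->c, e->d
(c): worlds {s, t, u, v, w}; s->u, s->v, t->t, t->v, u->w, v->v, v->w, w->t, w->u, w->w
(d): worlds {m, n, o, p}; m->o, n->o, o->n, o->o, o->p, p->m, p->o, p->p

none

This is the axiom for a generalized confluence (Geach) condition; its first-order frame correspondent is \forall x \forall z (xRz \to \exists w (x = w \wedge z = w)).
(a): fails — uRv but u ≠ v.
(b): fails — aRd but a ≠ d.
(c): fails — sRu but s ≠ u.
(d): fails — mRo but m ≠ o.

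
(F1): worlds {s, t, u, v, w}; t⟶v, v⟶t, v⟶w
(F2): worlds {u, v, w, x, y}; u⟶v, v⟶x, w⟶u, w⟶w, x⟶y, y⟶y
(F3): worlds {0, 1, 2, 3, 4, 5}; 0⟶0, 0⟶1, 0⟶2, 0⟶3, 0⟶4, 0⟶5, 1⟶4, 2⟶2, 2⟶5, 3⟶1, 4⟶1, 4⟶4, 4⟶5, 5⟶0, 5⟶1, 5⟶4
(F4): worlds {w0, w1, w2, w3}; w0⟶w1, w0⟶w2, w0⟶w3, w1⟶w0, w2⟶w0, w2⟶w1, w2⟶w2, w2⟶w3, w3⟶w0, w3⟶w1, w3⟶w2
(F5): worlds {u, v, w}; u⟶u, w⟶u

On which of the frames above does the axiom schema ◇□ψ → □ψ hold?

(F5)

This is the axiom for the Euclidean property; its first-order frame correspondent is ∀x ∀y ∀z (Rxy ∧ Rxz → Ryz).
(F1): fails — Rtv and Rtv but not Rvv.
(F2): fails — Ruv and Ruv but not Rvv.
(F3): fails — R02 and R00 but not R20.
(F4): fails — Rw0w1 and Rw0w1 but not Rw1w1.
(F5): condition met.
Valid on: (F5).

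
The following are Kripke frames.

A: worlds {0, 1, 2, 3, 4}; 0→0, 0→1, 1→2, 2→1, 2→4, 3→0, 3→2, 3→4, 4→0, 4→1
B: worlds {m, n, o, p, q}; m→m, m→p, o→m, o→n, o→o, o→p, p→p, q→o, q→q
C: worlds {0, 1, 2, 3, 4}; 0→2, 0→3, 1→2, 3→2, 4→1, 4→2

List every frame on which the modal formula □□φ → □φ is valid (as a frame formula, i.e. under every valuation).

B

This is the axiom for density; its first-order frame correspondent is ∀x ∀y (Rxy → ∃z (Rxz ∧ Rzy)).
A: fails — R32 but no z with R3z and Rz2.
B: ✓.
C: fails — R32 but no z with R3z and Rz2.
Valid on: B.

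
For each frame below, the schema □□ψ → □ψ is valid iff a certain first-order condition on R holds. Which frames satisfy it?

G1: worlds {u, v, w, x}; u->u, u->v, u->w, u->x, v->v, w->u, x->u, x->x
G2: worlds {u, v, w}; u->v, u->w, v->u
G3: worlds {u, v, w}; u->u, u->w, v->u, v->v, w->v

G1, G3

Frame correspondent (Sahlqvist): ∀x ∀y (Rxy → ∃z (Rxz ∧ Rzy)) — i.e. density.
G1: ✓.
G2: fails — Ruv but no z with Ruz and Rzv.
G3: ✓.
Valid on: G1, G3.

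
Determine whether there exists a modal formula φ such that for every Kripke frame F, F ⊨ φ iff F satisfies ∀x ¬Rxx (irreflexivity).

No — not modally definable

If a class were modally definable it would be closed under surjective bounded morphisms (Goldblatt–Thomason).
The 2-cycle (worlds a,b with a→b→a) is irreflexive, and the map sending every world to a single reflexive point • is a surjective bounded morphism (forth: every edge maps to (•,•); back: every world has a successor). So any modal formula valid on the 2-cycle is also valid on the reflexive point, which is not irreflexive.
Hence irreflexivity is not modally definable.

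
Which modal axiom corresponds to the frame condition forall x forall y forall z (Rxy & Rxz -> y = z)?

◇q → □q

The condition is partial functionality. The CD schema ◇q → □q defines it.
Suppose ◇q→□q is valid. Take Rxy, Rxz and set V(q)={y}. Then ◇q at x, so □q at x, so q at z, i.e. z=y.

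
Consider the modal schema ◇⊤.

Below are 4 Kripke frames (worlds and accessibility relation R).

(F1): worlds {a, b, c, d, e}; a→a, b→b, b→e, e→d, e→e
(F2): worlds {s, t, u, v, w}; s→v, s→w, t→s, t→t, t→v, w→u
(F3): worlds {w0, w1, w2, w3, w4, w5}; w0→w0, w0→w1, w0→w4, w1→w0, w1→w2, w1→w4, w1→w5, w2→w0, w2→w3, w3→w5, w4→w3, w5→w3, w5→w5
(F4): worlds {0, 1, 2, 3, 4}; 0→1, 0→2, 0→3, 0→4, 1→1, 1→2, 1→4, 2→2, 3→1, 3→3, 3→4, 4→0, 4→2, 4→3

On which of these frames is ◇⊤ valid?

(F3), (F4)

The schema corresponds to seriality: ∀x ∃y Rxy.
(F1): fails — world c has no successor.
(F2): fails — world u has no successor.
(F3): condition met.
(F4): condition met.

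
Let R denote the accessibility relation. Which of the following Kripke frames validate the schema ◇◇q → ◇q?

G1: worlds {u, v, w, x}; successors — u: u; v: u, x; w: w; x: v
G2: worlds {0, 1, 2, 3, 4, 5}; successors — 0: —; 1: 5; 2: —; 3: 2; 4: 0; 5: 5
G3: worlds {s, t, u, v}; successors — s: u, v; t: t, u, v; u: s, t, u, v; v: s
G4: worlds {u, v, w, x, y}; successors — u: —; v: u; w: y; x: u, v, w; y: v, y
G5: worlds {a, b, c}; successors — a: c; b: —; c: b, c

Frame correspondent (Sahlqvist): ∀x ∀y ∀z (Rxy ∧ Ryz → Rxz) — i.e. transitivity.
G1: fails — Rvx and Rxv but not Rvv.
G2: satisfies the condition.
G3: fails — Rtv and Rvs but not Rts.
G4: fails — Rxw and Rwy but not Rxy.
G5: fails — Rac and Rcb but not Rab.
Valid on: G2.

G2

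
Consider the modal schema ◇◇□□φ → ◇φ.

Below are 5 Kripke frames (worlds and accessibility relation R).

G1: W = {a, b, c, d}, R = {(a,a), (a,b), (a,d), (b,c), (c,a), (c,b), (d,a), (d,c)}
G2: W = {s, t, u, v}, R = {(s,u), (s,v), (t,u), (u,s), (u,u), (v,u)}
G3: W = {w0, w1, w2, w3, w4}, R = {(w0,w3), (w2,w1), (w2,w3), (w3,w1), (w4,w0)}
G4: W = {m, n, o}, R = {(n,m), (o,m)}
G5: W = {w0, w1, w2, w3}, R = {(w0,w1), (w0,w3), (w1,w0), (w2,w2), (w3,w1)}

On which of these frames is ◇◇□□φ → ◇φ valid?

This is the axiom for a generalized confluence (Geach) condition; its first-order frame correspondent is ∀x ∀y (xR²y → ∃w (yR²w ∧ xRw)).
G1: fails — bR²b but no w with bR²w and bRw.
G2: condition met.
G3: fails — w0R²w1 but no w with w1R²w and w0Rw.
G4: condition met.
G5: fails — w1R²w1 but no w with w1R²w and w1Rw.

G2, G4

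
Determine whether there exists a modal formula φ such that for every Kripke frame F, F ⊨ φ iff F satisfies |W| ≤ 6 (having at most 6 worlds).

Not definable by any modal formula

Modal frame validity is preserved under disjoint unions.
Any modal formula valid on each of 7 disjoint one-world frames is valid on their disjoint union (validity is preserved under disjoint unions). Each one-world frame has |W|=1≤6, but the union has |W|=7.
So no modal formula (or set of formulas) defines exactly the |W|≤6 frames.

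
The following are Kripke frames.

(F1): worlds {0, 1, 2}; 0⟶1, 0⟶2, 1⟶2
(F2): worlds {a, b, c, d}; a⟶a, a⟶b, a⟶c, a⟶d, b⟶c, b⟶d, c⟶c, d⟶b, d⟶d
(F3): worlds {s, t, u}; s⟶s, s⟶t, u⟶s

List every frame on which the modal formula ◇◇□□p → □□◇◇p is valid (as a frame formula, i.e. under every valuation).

The schema corresponds to a generalized confluence (Geach) condition: ∀x ∀y ∀z ((xR²y ∧ xR²z) → ∃w (yR²w ∧ zR²w)).
(F1): fails — 0R²2, 0R²2 but no w with 2R²w and 2R²w.
(F2): condition met.
(F3): fails — sR²s, sR²t but no w with sR²w and tR²w.
Valid on: (F2).

(F2)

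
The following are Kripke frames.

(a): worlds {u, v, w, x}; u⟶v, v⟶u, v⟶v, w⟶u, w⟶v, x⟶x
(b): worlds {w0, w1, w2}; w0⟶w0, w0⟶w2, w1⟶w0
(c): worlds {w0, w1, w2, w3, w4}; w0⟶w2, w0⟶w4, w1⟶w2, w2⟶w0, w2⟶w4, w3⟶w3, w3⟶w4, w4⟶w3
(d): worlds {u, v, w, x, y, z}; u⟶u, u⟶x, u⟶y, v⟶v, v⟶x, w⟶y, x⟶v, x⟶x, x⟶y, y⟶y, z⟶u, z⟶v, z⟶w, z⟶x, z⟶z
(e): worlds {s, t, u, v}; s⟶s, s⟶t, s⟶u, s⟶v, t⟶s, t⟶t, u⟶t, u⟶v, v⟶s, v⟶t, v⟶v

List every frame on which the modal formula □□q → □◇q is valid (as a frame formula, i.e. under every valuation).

(a), (c), (d), (e)

This is the axiom for a generalized confluence (Geach) condition; its first-order frame correspondent is ∀x ∀z (xRz → ∃w (xR²w ∧ zRw)).
(a): ✓.
(b): fails — w0Rw2 but no w with w0R²w and w2Rw.
(c): ✓.
(d): ✓.
(e): ✓.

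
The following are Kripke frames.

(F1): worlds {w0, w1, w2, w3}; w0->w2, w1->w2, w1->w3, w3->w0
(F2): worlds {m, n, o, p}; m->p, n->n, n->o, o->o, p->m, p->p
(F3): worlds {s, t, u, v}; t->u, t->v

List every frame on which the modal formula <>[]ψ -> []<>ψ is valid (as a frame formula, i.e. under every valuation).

This is the axiom for convergence; its first-order frame correspondent is forall x forall y forall z (Rxy & Rxz -> exists w (Ryw & Rzw)).
(F1): fails — Rw0w2 and Rw0w2 but w2 and w2 have no common successor.
(F2): holds.
(F3): fails — Rtu and Rtu but u and u have no common successor.

(F2)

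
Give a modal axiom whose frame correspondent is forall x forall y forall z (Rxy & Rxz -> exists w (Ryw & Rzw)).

◇□s → □◇s

This is convergence; the standard corresponding axiom is .2: ◇□s → □◇s.
Suppose ◇□s→□◇s is valid. Take Rxy, Rxz and set V(s)={w : Ryw}. Then □s at y so ◇□s at x, so □◇s at x, so ◇s at z, giving w with Rzw and Ryw.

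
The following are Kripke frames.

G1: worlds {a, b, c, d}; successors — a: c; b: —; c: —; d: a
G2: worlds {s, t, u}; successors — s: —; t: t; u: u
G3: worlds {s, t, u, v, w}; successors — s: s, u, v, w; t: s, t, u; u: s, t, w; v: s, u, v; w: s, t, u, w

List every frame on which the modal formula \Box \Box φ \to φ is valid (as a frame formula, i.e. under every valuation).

The schema corresponds to a generalized confluence (Geach) condition: \forall x \exists w (x R^2 w \wedge x = w).
G1: fails — at a but no w with aR²w and a=w.
G2: fails — at s but no w with sR²w and s=w.
G3: condition met.
Valid on: G3.

G3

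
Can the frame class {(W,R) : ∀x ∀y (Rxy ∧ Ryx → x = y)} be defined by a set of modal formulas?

Modal frame validity is preserved under surjective bounded morphisms.
The 6-cycle (worlds s,t,u,v,w,x with s→t→u→v→w→x→s) is antisymmetric. Sending even-indexed worlds to a and odd-indexed worlds to b is a surjective bounded morphism onto the two-world frame with a↔b, which is not antisymmetric.
Hence antisymmetry is not modally definable.

No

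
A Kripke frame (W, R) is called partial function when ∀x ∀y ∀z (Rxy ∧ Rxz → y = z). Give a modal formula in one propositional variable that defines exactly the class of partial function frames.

◇s → □s

The condition is partial functionality. The CD schema ◇s → □s defines it.
Suppose ◇s→□s is valid. Take Rxy, Rxz and set V(s)={y}. Then ◇s at x, so □s at x, so s at z, i.e. z=y.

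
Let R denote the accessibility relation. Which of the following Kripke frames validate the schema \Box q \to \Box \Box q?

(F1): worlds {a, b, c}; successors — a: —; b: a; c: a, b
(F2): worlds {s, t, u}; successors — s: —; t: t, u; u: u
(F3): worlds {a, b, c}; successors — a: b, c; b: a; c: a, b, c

The schema corresponds to transitivity: \forall x \forall y \forall z (Rxy \wedge Ryz \to Rxz).
(F1): satisfies the condition.
(F2): satisfies the condition.
(F3): fails — Rab and Rba but not Raa.
Valid on: (F1), (F2).

(F1), (F2)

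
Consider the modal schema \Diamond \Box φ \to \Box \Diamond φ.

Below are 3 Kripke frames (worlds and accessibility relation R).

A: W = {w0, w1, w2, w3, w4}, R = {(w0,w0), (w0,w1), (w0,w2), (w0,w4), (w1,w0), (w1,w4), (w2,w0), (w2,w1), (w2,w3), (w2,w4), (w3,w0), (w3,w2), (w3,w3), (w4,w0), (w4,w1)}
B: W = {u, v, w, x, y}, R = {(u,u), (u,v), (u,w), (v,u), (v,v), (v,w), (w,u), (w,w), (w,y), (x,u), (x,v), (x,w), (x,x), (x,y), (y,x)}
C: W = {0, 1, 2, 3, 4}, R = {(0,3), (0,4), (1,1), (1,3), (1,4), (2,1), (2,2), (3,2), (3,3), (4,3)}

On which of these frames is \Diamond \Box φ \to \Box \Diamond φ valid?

Frame correspondent (Sahlqvist): \forall x \forall y \forall z (Rxy \wedge Rxz \to \exists w (Ryw \wedge Rzw)) — i.e. convergence.
A: holds.
B: fails — Rww and Rwy but w and y have no common successor.
C: holds.

A, C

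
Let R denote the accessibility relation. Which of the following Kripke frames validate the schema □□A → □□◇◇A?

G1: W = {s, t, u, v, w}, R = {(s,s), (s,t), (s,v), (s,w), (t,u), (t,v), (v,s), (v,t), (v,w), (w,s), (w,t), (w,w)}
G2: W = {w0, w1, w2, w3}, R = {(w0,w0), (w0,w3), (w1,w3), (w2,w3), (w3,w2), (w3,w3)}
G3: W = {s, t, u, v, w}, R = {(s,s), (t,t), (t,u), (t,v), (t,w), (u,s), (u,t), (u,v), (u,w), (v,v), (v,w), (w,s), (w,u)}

G2, G3

Frame correspondent (Sahlqvist): ∀x ∀z (xR²z → ∃w (xR²w ∧ zR²w)) — i.e. a generalized confluence (Geach) condition.
G1: fails — sR²u but no w* with sR²w* and uR²w*.
G2: ✓.
G3: ✓.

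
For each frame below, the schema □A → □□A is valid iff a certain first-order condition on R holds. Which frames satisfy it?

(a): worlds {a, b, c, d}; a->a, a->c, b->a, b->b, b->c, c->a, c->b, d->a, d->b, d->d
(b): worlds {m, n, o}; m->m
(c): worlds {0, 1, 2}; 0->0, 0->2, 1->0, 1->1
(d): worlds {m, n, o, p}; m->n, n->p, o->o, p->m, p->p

Frame correspondent (Sahlqvist): ∀x ∀y ∀z (Rxy ∧ Ryz → Rxz) — i.e. transitivity.
(a): fails — Rcb and Rbc but not Rcc.
(b): holds.
(c): fails — R10 and R02 but not R12.
(d): fails — Rpm and Rmn but not Rpn.
Valid on: (b).

(b)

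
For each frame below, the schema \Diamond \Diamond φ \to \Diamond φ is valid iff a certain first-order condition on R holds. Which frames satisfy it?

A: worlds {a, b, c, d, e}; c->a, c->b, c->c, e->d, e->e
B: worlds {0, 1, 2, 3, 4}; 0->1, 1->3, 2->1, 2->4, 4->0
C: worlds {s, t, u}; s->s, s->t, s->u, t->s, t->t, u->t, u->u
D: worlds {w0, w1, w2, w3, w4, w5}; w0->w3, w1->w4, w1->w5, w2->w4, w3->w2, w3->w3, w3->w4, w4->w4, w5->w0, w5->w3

This is the axiom for transitivity; its first-order frame correspondent is \forall x \forall y \forall z (Rxy \wedge Ryz \to Rxz).
A: holds.
B: fails — R01 and R13 but not R03.
C: fails — Rut and Rts but not Rus.
D: fails — Rw1w5 and Rw5w0 but not Rw1w0.

A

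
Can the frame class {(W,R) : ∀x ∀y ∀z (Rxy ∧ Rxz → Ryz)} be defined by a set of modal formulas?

Yes, by ◇p → □◇p

Yes: it is the Euclidean property, defined by the 5 schema ◇p → □◇p.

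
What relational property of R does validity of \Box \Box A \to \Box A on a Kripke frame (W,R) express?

Suppose □□A→□A is valid. Take Rxy and set V(A)={w : xR²w}. Then □□A at x, so □A at x, so A at y, i.e. ∃z(Rxz∧Rzy).
Conversely, on a frame with density the schema holds at every world under every valuation.
Frame condition: \forall x \forall y (Rxy \to \exists z (Rxz \wedge Rzy)).

Density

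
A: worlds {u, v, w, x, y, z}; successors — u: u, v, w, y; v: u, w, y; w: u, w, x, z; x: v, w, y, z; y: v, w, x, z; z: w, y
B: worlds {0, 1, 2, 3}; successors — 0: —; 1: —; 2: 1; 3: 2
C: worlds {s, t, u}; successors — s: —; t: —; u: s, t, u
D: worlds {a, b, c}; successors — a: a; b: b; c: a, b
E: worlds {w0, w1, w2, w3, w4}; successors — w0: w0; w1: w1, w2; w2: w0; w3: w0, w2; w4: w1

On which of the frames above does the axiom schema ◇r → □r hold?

Frame correspondent (Sahlqvist): ∀x ∀y ∀z (Rxy ∧ Rxz → y = z) — i.e. partial functionality.
A: fails — u sees both u and v.
B: ✓.
C: fails — u sees both s and t.
D: fails — c sees both a and b.
E: fails — w1 sees both w1 and w2.
Valid on: B.

B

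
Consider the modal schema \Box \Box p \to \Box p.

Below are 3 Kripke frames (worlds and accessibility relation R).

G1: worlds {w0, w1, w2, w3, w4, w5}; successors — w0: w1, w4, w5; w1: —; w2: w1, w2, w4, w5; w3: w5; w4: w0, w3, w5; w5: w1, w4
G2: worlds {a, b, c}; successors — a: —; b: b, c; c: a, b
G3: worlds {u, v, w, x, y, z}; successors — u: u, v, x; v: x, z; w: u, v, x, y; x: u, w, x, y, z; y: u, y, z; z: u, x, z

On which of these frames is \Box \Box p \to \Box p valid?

G3

This is the axiom for density; its first-order frame correspondent is \forall x \forall y (Rxy \to \exists z (Rxz \wedge Rzy)).
G1: fails — Rw3w5 but no z with Rw3z and Rzw5.
G2: fails — Rca but no z with Rcz and Rza.
G3: condition met.
Valid on: G3.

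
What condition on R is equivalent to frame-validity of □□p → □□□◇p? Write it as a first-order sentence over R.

∀x ∀z (xR³z → ∃w (xR²w ∧ zRw))

This is a Sahlqvist (Geach-type) schema ◇^0□^2p → □^3◇^1p.
Minimal-valuation argument: fix x; take any y with xR^0y and any z with xR^3z. Set V(p) to the set of worlds R-reachable from y in exactly 2 steps. Then □^2p holds at y, so the antecedent holds at x; validity forces ◇^1p at z, giving a w with zR^1w and yR^2w.
First-order correspondent: ∀x ∀z (xR³z → ∃w (xR²w ∧ zRw)).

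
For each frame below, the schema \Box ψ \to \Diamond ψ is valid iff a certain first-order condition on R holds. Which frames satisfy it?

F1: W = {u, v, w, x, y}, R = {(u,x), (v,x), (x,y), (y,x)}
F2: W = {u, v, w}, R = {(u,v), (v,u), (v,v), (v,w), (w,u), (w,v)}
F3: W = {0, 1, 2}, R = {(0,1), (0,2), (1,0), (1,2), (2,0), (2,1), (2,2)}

F2, F3

The schema corresponds to seriality: \forall x \exists y Rxy.
F1: fails — world w has no successor.
F2: holds.
F3: holds.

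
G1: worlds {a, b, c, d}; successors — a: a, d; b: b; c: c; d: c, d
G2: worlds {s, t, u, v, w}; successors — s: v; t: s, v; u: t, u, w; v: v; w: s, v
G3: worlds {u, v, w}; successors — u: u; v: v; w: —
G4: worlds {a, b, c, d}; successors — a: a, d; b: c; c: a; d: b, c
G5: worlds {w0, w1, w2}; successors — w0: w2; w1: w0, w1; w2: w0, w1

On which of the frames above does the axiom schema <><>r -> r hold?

G3

The schema corresponds to a generalized confluence (Geach) condition: forall x forall y (x R^2 y -> exists w (y = w & x = w)).
G1: fails — aR²c but c ≠ a.
G2: fails — sR²v but v ≠ s.
G3: condition met.
G4: fails — aR²b but b ≠ a.
G5: fails — w0R²w1 but w1 ≠ w0.
Valid on: G3.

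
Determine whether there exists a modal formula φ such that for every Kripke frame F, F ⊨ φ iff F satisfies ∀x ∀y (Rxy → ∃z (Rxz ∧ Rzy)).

The condition is density. A defining modal formula is □□r → □r.
Suppose □□r→□r is valid. Take Rxy and set V(r)={w : xR²w}. Then □□r at x, so □r at x, so r at y, i.e. ∃z(Rxz∧Rzy).

Yes, by □□r → □r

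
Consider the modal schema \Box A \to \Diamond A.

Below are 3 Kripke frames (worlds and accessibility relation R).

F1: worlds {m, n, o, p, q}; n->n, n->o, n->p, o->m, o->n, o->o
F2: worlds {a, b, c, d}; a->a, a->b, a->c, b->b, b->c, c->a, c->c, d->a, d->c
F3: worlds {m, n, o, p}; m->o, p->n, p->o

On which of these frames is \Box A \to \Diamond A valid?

F2

Frame correspondent (Sahlqvist): \forall x \exists y Rxy — i.e. seriality.
F1: fails — world m has no successor.
F2: satisfies the condition.
F3: fails — world n has no successor.
Valid on: F2.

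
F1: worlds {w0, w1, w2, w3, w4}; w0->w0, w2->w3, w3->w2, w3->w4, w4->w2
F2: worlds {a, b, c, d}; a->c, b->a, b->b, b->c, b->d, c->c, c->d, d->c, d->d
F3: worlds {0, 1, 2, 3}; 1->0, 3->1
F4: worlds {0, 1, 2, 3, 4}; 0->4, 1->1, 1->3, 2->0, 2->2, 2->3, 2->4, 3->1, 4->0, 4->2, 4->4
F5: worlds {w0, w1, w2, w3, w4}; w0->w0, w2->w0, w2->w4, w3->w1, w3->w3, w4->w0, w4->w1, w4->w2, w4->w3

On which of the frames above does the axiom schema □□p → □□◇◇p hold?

Frame correspondent (Sahlqvist): ∀x ∀z (xR²z → ∃w (xR²w ∧ zR²w)) — i.e. a generalized confluence (Geach) condition.
F1: fails — w2R²w4 but no w with w2R²w and w4R²w.
F2: condition met.
F3: fails — 3R²0 but no w with 3R²w and 0R²w.
F4: condition met.
F5: fails — w2R²w1 but no w with w2R²w and w1R²w.
Valid on: F2, F4.

F2, F4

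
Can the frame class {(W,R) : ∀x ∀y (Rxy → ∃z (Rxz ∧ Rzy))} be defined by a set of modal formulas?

Definable; □□r → □r defines it

The condition is density. A defining modal formula is □□r → □r.
Suppose □□r→□r is valid. Take Rxy and set V(r)={w : xR²w}. Then □□r at x, so □r at x, so r at y, i.e. ∃z(Rxz∧Rzy).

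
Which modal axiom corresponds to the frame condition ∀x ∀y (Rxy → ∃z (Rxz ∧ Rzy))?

□□q → □q

This is density; the standard corresponding axiom is C4: □□q → □q.
Suppose □□q→□q is valid. Take Rxy and set V(q)={w : xR²w}. Then □□q at x, so □q at x, so q at y, i.e. ∃z(Rxz∧Rzy).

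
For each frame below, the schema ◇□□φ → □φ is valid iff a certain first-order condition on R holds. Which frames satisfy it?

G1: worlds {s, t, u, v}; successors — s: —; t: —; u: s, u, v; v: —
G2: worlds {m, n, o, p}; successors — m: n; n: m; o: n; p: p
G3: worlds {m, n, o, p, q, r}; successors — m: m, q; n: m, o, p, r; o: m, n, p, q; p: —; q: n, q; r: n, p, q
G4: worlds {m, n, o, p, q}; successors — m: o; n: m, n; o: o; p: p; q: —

G2

The schema corresponds to a generalized confluence (Geach) condition: ∀x ∀y ∀z ((xRy ∧ xRz) → ∃w (yR²w ∧ z = w)).
G1: fails — uRs, uRs but no w with sR²w and s=w.
G2: condition met.
G3: fails — nRm, nRo but no w with mR²w and o=w.
G4: fails — nRm, nRm but no w with mR²w and m=w.
Valid on: G2.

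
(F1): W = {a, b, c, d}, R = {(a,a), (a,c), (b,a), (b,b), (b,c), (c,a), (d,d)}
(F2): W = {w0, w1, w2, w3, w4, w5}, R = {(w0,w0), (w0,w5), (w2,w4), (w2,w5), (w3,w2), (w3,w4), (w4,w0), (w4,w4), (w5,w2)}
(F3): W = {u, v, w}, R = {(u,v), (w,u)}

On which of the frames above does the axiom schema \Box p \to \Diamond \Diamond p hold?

(F1)

Frame correspondent (Sahlqvist): \forall x \exists w (xRw \wedge x R^2 w) — i.e. a generalized confluence (Geach) condition.
(F1): condition met.
(F2): fails — at w1 but no w with w1Rw and w1R²w.
(F3): fails — at u but no t with uRt and uR²t.
Valid on: (F1).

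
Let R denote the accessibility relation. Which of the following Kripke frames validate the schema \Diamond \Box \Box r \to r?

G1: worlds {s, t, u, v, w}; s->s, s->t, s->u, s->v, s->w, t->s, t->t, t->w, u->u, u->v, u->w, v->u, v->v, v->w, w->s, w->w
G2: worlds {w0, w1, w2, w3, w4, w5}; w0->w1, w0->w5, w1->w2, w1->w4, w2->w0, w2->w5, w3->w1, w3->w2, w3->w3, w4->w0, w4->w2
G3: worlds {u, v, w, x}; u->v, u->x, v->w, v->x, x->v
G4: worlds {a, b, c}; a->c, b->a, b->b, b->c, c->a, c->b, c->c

This is the axiom for a generalized confluence (Geach) condition; its first-order frame correspondent is \forall x \forall y (xRy \to \exists w (y R^2 w \wedge x = w)).
G1: satisfies the condition.
G2: fails — w0Rw5 but no w with w5R²w and w0=w.
G3: fails — uRv but no t with vR²t and u=t.
G4: satisfies the condition.
Valid on: G1, G4.

G1, G4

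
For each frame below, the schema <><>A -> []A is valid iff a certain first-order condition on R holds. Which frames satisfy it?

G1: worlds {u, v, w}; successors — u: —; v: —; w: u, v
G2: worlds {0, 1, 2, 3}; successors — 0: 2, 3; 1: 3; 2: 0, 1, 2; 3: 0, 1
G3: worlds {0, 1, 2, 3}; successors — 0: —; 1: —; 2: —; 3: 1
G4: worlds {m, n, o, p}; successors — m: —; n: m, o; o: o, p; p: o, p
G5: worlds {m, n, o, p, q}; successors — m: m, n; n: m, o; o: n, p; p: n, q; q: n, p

The schema corresponds to a generalized confluence (Geach) condition: forall x forall y forall z ((x R^2 y & xRz) -> exists w (y = w & z = w)).
G1: satisfies the condition.
G2: fails — 0R²0, 0R2 but 0 ≠ 2.
G3: satisfies the condition.
G4: fails — nR²o, nRm but o ≠ m.
G5: fails — mR²m, mRn but m ≠ n.

G1, G3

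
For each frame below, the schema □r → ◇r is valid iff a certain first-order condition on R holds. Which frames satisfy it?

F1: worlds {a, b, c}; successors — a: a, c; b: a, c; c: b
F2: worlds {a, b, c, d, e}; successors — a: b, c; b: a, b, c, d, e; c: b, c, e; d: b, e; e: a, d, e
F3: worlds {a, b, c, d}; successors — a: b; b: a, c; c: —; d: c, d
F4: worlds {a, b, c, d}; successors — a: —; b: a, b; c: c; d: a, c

Frame correspondent (Sahlqvist): ∀x ∃y Rxy — i.e. seriality.
F1: condition met.
F2: condition met.
F3: fails — world c has no successor.
F4: fails — world a has no successor.
Valid on: F1, F2.

F1, F2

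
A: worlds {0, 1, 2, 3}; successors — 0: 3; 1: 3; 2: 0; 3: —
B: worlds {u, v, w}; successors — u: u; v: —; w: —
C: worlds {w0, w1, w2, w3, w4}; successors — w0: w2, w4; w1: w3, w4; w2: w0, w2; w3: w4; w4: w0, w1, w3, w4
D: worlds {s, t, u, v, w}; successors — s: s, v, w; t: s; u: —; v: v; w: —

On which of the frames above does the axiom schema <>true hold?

C

This is the axiom for seriality; its first-order frame correspondent is forall x exists y Rxy.
A: fails — world 3 has no successor.
B: fails — world v has no successor.
C: ✓.
D: fails — world u has no successor.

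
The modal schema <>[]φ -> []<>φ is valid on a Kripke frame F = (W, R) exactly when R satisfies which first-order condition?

convergence: forall x forall y forall z (Rxy & Rxz -> exists w (Ryw & Rzw))

Suppose ◇□φ→□◇φ is valid. Take Rxy, Rxz and set V(φ)={w : Ryw}. Then □φ at y so ◇□φ at x, so □◇φ at x, so ◇φ at z, giving w with Rzw and Ryw.
Conversely, any frame satisfying forall x forall y forall z (Rxy & Rxz -> exists w (Ryw & Rzw)) validates the schema.
So the correspondent is convergence.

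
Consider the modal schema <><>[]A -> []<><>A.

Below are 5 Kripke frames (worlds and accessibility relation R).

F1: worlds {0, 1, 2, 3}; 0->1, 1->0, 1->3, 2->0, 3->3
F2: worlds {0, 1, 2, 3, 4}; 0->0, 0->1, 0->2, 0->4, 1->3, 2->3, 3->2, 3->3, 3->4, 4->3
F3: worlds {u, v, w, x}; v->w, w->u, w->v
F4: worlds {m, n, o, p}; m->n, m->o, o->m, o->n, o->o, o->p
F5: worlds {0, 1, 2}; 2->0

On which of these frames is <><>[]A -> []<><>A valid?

F1, F2, F5

The schema corresponds to a generalized confluence (Geach) condition: forall x forall y forall z ((x R^2 y & xRz) -> exists w (yRw & z R^2 w)).
F1: condition met.
F2: condition met.
F3: fails — vR²u, vRw but no t with uRt and wR²t.
F4: fails — mR²m, mRn but no w with mRw and nR²w.
F5: condition met.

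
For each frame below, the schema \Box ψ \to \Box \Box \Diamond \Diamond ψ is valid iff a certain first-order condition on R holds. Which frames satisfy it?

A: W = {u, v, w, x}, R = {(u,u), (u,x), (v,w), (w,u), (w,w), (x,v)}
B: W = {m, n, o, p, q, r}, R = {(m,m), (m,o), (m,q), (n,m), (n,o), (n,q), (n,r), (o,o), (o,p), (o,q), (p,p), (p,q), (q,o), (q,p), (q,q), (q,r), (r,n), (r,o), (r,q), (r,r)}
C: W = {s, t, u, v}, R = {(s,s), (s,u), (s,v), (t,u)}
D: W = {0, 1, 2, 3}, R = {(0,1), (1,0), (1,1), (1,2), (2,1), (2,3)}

This is the axiom for a generalized confluence (Geach) condition; its first-order frame correspondent is \forall x \forall z (x R^2 z \to \exists w (xRw \wedge z R^2 w)).
A: fails — uR²x but no t with uRt and xR²t.
B: satisfies the condition.
C: fails — sR²u but no w with sRw and uR²w.
D: fails — 1R²3 but no w with 1Rw and 3R²w.

B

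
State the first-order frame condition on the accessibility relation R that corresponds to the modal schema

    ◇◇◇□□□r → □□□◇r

This is a Sahlqvist (Geach-type) schema ◇^3□^3r → □^3◇^1r.
Minimal-valuation argument: fix x; take any y with xR^3y and any z with xR^3z. Set V(r) to the set of worlds R-reachable from y in exactly 3 steps. Then □^3r holds at y, so the antecedent holds at x; validity forces ◇^1r at z, giving a w with zR^1w and yR^3w.
First-order correspondent: ∀x ∀y ∀z ((xR³y ∧ xR³z) → ∃w (yR³w ∧ zRw)).

∀x ∀y ∀z ((xR³y ∧ xR³z) → ∃w (yR³w ∧ zRw))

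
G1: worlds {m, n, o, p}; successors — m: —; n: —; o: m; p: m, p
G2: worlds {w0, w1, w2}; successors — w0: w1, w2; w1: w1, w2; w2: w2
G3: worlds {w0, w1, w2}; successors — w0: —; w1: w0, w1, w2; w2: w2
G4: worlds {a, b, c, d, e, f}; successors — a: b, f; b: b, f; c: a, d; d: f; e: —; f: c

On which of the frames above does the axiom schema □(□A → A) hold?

This is the axiom for shift-reflexivity; its first-order frame correspondent is ∀x ∀y (Rxy → Ryy).
G1: fails — Rom but not Rmm.
G2: holds.
G3: fails — Rw1w0 but not Rw0w0.
G4: fails — Rcd but not Rdd.
Valid on: G2.

G2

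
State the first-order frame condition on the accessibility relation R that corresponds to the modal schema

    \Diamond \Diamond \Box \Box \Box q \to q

\forall x \forall y (x R^2 y \to \exists w (y R^3 w \wedge x = w))

This is a Sahlqvist (Geach-type) schema ◇^2□^3q → □^0◇^0q.
First-order correspondent: \forall x \forall y (x R^2 y \to \exists w (y R^3 w \wedge x = w)).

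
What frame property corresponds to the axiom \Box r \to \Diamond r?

Seriality

Suppose □r→◇r is valid. At any x set V(r)=W. Then □r at x, so ◇r at x, so x has a successor.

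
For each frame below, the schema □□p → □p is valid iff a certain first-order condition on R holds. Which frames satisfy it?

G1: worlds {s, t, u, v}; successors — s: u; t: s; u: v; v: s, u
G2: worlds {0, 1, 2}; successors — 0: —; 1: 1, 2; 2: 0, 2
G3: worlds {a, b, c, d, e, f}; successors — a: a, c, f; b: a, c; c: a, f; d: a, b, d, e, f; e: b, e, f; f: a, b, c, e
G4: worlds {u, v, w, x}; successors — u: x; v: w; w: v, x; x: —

This is the axiom for density; its first-order frame correspondent is ∀x ∀y (Rxy → ∃z (Rxz ∧ Rzy)).
G1: fails — Ruv but no z with Ruz and Rzv.
G2: holds.
G3: holds.
G4: fails — Rvw but no z with Rvz and Rzw.
Valid on: G2, G3.

G2, G3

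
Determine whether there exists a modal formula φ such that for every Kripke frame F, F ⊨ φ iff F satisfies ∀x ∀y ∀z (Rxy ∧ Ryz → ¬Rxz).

No

Any modally definable frame class is closed under surjective bounded morphisms.
The 7-cycle (worlds w0,w1,w2,w3,w4,w5,w6 with w0→w1→w2→w3→w4→w5→w6→w0) is intransitive. Mapping every world to a single reflexive point • is a surjective bounded morphism; the reflexive point is not intransitive (R••∧R•• but R••).
So no modal formula (or set of formulas) defines exactly the intransitive frames.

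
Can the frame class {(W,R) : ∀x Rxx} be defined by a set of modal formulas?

Definable; □r → r defines it

This is a Sahlqvist condition; the T axiom □r → r defines it.
Suppose □r→r is valid. At any x set V(r)={w : Rxw}. Then □r holds at x, so r holds at x, i.e. Rxx.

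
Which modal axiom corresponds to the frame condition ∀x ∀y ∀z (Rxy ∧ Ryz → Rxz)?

□ψ → □□ψ

The condition is transitivity. The 4 schema □ψ → □□ψ defines it.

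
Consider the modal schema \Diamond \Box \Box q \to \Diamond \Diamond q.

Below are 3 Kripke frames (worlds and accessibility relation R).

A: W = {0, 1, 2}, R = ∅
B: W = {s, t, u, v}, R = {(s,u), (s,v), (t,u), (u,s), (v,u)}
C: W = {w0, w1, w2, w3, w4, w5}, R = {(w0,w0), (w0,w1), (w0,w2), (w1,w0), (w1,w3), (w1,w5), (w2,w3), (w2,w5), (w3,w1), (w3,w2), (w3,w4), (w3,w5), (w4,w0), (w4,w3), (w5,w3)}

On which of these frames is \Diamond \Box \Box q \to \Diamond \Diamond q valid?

A, C

This is the axiom for a generalized confluence (Geach) condition; its first-order frame correspondent is \forall x \forall y (xRy \to \exists w (y R^2 w \wedge x R^2 w)).
A: condition met.
B: fails — tRu but no w with uR²w and tR²w.
C: condition met.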